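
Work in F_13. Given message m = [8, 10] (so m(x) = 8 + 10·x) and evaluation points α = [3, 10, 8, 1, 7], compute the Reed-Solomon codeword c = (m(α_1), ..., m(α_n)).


c = [12, 4, 10, 5, 0]

Message polynomial: m(x) = 8 + 10·x (mod 13).
For each evaluation point α_i, compute m(α_i) mod 13:
  α_1 = 3: Horner steps 10 → 12, so m(3) = 12.
  α_2 = 10: Horner steps 10 → 4, so m(10) = 4.
  α_3 = 8: Horner steps 10 → 10, so m(8) = 10.
  α_4 = 1: Horner steps 10 → 5, so m(1) = 5.
  α_5 = 7: Horner steps 10 → 0, so m(7) = 0.
Codeword c = [12, 4, 10, 5, 0] ∈ F_13^5.


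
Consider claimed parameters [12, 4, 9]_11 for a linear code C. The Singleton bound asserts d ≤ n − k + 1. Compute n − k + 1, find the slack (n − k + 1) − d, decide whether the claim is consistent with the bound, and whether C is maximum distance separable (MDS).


Singleton RHS = n − k + 1 = 9, slack = 0, bound satisfied, MDS.

Singleton bound: d ≤ n − k + 1.
Here n = 12, k = 4, so n − k + 1 = 9.
Given d = 9, check d ≤ 9: YES.
Slack = (n − k + 1) − d = 0.
The code is MDS (slack = 0).
Description: the claimed parameters are [12, 4, 9]_11; such a code would be MDS (meets Singleton bound).


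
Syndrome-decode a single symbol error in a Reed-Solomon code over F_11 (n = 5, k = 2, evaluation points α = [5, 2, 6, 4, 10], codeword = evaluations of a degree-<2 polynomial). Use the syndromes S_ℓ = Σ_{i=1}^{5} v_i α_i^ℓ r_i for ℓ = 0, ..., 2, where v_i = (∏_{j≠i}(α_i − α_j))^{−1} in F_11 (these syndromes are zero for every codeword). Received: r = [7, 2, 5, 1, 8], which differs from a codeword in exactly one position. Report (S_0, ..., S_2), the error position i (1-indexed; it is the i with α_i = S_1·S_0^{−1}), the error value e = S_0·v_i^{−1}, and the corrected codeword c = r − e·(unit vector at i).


S = (4, 5, 9), error at position 4, error magnitude e = 3, c = [7, 2, 5, 9, 8].

Step 1: column multipliers v_i = (∏_{j≠i}(α_i − α_j))^{−1} mod 11.
  i = 1 (α = 5): (5−2)(5−6)(5−4)(5−10) = 3·(−1)·1·(−5) = 15 ≡ 4, so v_1 = 4^{−1} = 3 (mod 11).
  i = 2 (α = 2): (2−5)(2−6)(2−4)(2−10) = (−3)·(−4)·(−2)·(−8) = 192 ≡ 5, so v_2 = 5^{−1} = 9 (mod 11).
  i = 3 (α = 6): (6−5)(6−2)(6−4)(6−10) = 1·4·2·(−4) = −32 ≡ 1, so v_3 = 1^{−1} = 1 (mod 11).
  i = 4 (α = 4): (4−5)(4−2)(4−6)(4−10) = (−1)·2·(−2)·(−6) = −24 ≡ 9, so v_4 = 9^{−1} = 5 (mod 11).
  i = 5 (α = 10): (10−5)(10−2)(10−6)(10−4) = 5·8·4·6 = 960 ≡ 3, so v_5 = 3^{−1} = 4 (mod 11).
  v = [3, 9, 1, 5, 4].
Step 2: syndromes of r = [7, 2, 5, 1, 8] (all sums mod 11).
  S_0 = Σ v_i r_i = 3·7 + 9·2 + 1·5 + 5·1 + 4·8 = 81 ≡ 4.
  S_1 = Σ v_i α_i r_i = 3·5·7 + 9·2·2 + 1·6·5 + 5·4·1 + 4·10·8 = 511 ≡ 5.
  α_i^2 mod 11 = [3, 4, 3, 5, 1].
  S_2 = Σ v_i α_i^2 r_i = 3·3·7 + 9·4·2 + 1·3·5 + 5·5·1 + 4·1·8 = 207 ≡ 9.
  S = (4, 5, 9) ≠ 0, so r is not a codeword (an error is present).
Step 3: locate the error. For a single error e at position i, S_ℓ = v_i·e·α_i^ℓ, so α_err = S_1/S_0.
  S_0^{−1} = 4^{−1} = 3 (mod 11), so α_err = 5·3 = 15 ≡ 4 = α_4. Error position i = 4.
  Consistency check: S_2/S_1 = 9·9 = 81 ≡ 4 = α_err ✓ (single-error assumption holds).
Step 4: error magnitude e = S_0/v_4 = S_0·∏_{j≠4}(α_4 − α_j) = 4·9 = 36 ≡ 3 (mod 11).
Step 5: correct position 4: c_4 = r_4 − e = 1 − 3 ≡ 9 (mod 11). Hence c = [7, 2, 5, 9, 8].
  Check: interpolating c through the α_i gives m(x) = 6 + 9·x (degree < 2) with m(α_i) = c_i for every i, so c is indeed a codeword.


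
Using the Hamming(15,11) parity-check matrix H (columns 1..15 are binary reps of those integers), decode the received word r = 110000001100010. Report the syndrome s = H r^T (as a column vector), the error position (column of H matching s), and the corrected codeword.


s = (1, 1, 1, 0)^T, error position = 14, corrected codeword c = 110000001100000

Compute s = H r^T mod 2 one row at a time:
  s_1 = 0 + 1 + 1 + 0 + 0 + 0 + 1 + 0 = 3 ≡ 1 (mod 2).
  s_2 = 0 + 0 + 0 + 0 + 0 + 0 + 1 + 0 = 1 ≡ 1 (mod 2).
  s_3 = 1 + 0 + 0 + 0 + 1 + 0 + 1 + 0 = 3 ≡ 1 (mod 2).
  s_4 = 1 + 0 + 0 + 0 + 1 + 0 + 0 + 0 = 2 ≡ 0 (mod 2).
s = (1, 1, 1, 0)^T — this equals column 14 of H (binary 1110), so error is at position 14.
Correct: flip bit 14 of r = 110000001100010 to get c = 110000001100000.


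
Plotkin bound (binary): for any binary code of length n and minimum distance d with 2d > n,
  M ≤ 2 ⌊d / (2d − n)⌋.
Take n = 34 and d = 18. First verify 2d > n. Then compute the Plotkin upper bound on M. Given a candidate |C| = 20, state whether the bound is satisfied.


Plotkin bound M ≤ 18; given |C| = 20 > bound (violated).

Check applicability: 2d = 36, n = 34.
2d − n = 2 > 0, so Plotkin applies.
Compute d/(2d−n) = 18/2 ≈ 9.0000.
⌊d/(2d−n)⌋ = 9.
Plotkin bound: M ≤ 2·9 = 18.
Given |C| = 20, check: VIOLATED.
This |C| is above the Plotkin bound, so no binary code with n = 34, d = 18 and 20 codewords exists.


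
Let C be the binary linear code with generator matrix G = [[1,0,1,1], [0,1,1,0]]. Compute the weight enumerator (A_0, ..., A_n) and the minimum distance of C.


Weight distribution: A_0 = 1, A_2 = 1, A_3 = 2. Minimum distance d = 2.

Enumerate all 2^2 = 4 messages m ∈ F_2^2.
For each, compute codeword c = mG in F_2^4, then tally its weight.
  m = 00 → c = 0000, weight = 0.
  m = 10 → c = 1011, weight = 3.
  m = 01 → c = 0110, weight = 2.
  m = 11 → c = 1101, weight = 3.
Tally weights:
  weight 0: 1 codewords.
  weight 2: 1 codewords.
  weight 3: 2 codewords.
Minimum distance d = smallest w > 0 with A_w > 0 = 2.
Sanity: Σ A_w = 4 = 2^2 = 4 ✓.


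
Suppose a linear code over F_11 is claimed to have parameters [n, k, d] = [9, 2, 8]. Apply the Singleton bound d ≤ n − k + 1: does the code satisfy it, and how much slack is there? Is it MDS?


Singleton RHS = n − k + 1 = 8, slack = 0, bound satisfied, MDS.

Singleton bound: d ≤ n − k + 1.
Here n = 9, k = 2, so n − k + 1 = 8.
Given d = 8, check d ≤ 8: YES.
Slack = (n − k + 1) − d = 0.
The code is MDS (slack = 0).
Description: the claimed parameters are [9, 2, 8]_11; such a code would be MDS (meets Singleton bound).


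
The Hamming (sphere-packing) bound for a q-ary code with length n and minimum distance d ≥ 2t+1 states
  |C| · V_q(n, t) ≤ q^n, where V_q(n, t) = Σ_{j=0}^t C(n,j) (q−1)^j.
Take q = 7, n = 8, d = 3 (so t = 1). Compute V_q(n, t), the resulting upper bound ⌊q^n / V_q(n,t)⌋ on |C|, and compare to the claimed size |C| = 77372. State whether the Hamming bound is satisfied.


V_q(n, t) = 49, q^n = 5764801, Hamming bound = 117649, |C| = 77372 ≤ bound (satisfied).

Step 1: Compute V_q(n, t) = Σ_{j=0}^1 C(n, j) (q−1)^j.
  j = 0: C(8,0)·(6)^0 = 1·1 = 1.
  j = 1: C(8,1)·(6)^1 = 8·6 = 48.
  V_q(n, t) = 1 + 48 = 49.
Step 2: q^n = 7^8 = 5764801.
Step 3: Hamming bound ⌊q^n / V_q(n,t)⌋ = ⌊5764801/49⌋ = 117649.
Step 4: Compare |C| = 77372 to 117649: satisfied.
The claimed |C| lies below the Hamming bound.


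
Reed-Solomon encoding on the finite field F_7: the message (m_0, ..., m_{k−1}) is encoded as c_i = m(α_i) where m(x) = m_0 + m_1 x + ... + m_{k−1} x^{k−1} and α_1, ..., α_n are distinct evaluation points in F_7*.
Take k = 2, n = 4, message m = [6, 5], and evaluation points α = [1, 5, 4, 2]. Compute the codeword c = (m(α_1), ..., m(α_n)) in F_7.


c = [4, 3, 5, 2]

Message polynomial: m(x) = 6 + 5·x (mod 7).
For each evaluation point α_i, compute m(α_i) mod 7:
  α_1 = 1: Horner steps 5 → 4, so m(1) = 4.
  α_2 = 5: Horner steps 5 → 3, so m(5) = 3.
  α_3 = 4: Horner steps 5 → 5, so m(4) = 5.
  α_4 = 2: Horner steps 5 → 2, so m(2) = 2.
Codeword c = [4, 3, 5, 2] ∈ F_7^4.


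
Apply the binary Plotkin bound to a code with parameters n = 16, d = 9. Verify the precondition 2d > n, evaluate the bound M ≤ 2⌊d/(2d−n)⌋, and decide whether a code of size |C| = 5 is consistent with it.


Plotkin bound M ≤ 8; given |C| = 5 ≤ bound (satisfied).

Check applicability: 2d = 18, n = 16.
2d − n = 2 > 0, so Plotkin applies.
Compute d/(2d−n) = 9/2 ≈ 4.5000.
⌊d/(2d−n)⌋ = 4.
Plotkin bound: M ≤ 2·4 = 8.
Given |C| = 5, check: satisfied.
This |C| is below the Plotkin bound.


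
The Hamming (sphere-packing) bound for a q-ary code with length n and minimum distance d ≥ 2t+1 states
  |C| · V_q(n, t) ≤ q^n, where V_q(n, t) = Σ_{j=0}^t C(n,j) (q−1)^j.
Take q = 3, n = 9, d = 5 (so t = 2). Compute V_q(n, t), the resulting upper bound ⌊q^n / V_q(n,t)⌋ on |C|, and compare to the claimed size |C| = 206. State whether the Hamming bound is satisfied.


V_q(n, t) = 163, q^n = 19683, Hamming bound = 120, |C| = 206 > bound (violated).

Step 1: Compute V_q(n, t) = Σ_{j=0}^2 C(n, j) (q−1)^j.
  j = 0: C(9,0)·(2)^0 = 1·1 = 1.
  j = 1: C(9,1)·(2)^1 = 9·2 = 18.
  j = 2: C(9,2)·(2)^2 = 36·4 = 144.
  V_q(n, t) = 1 + 18 + 144 = 163.
Step 2: q^n = 3^9 = 19683.
Step 3: Hamming bound ⌊q^n / V_q(n,t)⌋ = ⌊19683/163⌋ = 120.
Step 4: Compare |C| = 206 to 120: violated.
The claimed |C| lies above the Hamming bound, so no 3-ary code of length 9 with d ≥ 5 can have 206 codewords.


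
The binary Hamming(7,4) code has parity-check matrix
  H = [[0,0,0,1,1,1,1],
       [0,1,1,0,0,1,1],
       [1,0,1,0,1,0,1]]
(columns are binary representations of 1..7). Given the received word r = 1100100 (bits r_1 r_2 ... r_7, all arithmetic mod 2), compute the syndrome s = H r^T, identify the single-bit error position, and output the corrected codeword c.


s = (1, 1, 0)^T, error position = 6, corrected codeword c = 1100110

Compute s = H r^T mod 2 one row at a time:
  s_1 = 0 + 1 + 0 + 0 = 1 ≡ 1 (mod 2).
  s_2 = 1 + 0 + 0 + 0 = 1 ≡ 1 (mod 2).
  s_3 = 1 + 0 + 1 + 0 = 2 ≡ 0 (mod 2).
s = (1, 1, 0)^T — this equals column 6 of H (binary 110), so error is at position 6.
Correct: flip bit 6 of r = 1100100 to get c = 1100110.


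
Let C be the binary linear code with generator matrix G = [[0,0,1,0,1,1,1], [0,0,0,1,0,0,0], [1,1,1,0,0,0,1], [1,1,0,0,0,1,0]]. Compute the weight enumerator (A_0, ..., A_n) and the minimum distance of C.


Weight distribution: A_0 = 1, A_1 = 2, A_2 = 1, A_3 = 2, A_4 = 5, A_5 = 4, A_6 = 1. Minimum distance d = 1.

Enumerate all 2^4 = 16 messages m ∈ F_2^4.
For each, compute codeword c = mG in F_2^7, then tally its weight.
  m = 0000 → c = 0000000, weight = 0.
  m = 1000 → c = 0010111, weight = 4.
  m = 0100 → c = 0001000, weight = 1.
  m = 1100 → c = 0011111, weight = 5.
  m = 0010 → c = 1110001, weight = 4.
  m = 1010 → c = 1100110, weight = 4.
  m = 0110 → c = 1111001, weight = 5.
  m = 1110 → c = 1101110, weight = 5.
  m = 0001 → c = 1100010, weight = 3.
  m = 1001 → c = 1110101, weight = 5.
  m = 0101 → c = 1101010, weight = 4.
  m = 1101 → c = 1111101, weight = 6.
  m = 0011 → c = 0010011, weight = 3.
  m = 1011 → c = 0000100, weight = 1.
  m = 0111 → c = 0011011, weight = 4.
  m = 1111 → c = 0001100, weight = 2.
Tally weights:
  weight 0: 1 codewords.
  weight 1: 2 codewords.
  weight 2: 1 codewords.
  weight 3: 2 codewords.
  weight 4: 5 codewords.
  weight 5: 4 codewords.
  weight 6: 1 codewords.
Minimum distance d = smallest w > 0 with A_w > 0 = 1.
Sanity: Σ A_w = 16 = 2^4 = 16 ✓.


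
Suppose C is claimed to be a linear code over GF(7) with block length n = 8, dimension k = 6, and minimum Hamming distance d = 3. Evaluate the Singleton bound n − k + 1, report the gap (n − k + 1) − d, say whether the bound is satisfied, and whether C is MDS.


Singleton RHS = n − k + 1 = 3, slack = 0, bound satisfied, MDS.

Singleton bound: d ≤ n − k + 1.
Here n = 8, k = 6, so n − k + 1 = 3.
Given d = 3, check d ≤ 3: YES.
Slack = (n − k + 1) − d = 0.
The code is MDS (slack = 0).
Description: the claimed parameters are [8, 6, 3]_7; such a code would be MDS (meets Singleton bound).


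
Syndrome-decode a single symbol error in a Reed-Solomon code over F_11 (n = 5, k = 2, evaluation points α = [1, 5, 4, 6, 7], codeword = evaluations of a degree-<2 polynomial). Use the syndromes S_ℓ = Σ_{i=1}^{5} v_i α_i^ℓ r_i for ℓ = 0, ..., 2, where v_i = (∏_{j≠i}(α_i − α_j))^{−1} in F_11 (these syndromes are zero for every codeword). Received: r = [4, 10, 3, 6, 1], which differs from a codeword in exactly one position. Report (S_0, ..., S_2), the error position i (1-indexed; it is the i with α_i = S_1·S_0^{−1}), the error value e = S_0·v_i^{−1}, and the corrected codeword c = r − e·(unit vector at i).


S = (7, 5, 2), error at position 5, error magnitude e = 10, c = [4, 10, 3, 6, 2].

Step 1: column multipliers v_i = (∏_{j≠i}(α_i − α_j))^{−1} mod 11.
  i = 1 (α = 1): (1−5)(1−4)(1−6)(1−7) = (−4)·(−3)·(−5)·(−6) = 360 ≡ 8, so v_1 = 8^{−1} = 7 (mod 11).
  i = 2 (α = 5): (5−1)(5−4)(5−6)(5−7) = 4·1·(−1)·(−2) = 8 ≡ 8, so v_2 = 8^{−1} = 7 (mod 11).
  i = 3 (α = 4): (4−1)(4−5)(4−6)(4−7) = 3·(−1)·(−2)·(−3) = −18 ≡ 4, so v_3 = 4^{−1} = 3 (mod 11).
  i = 4 (α = 6): (6−1)(6−5)(6−4)(6−7) = 5·1·2·(−1) = −10 ≡ 1, so v_4 = 1^{−1} = 1 (mod 11).
  i = 5 (α = 7): (7−1)(7−5)(7−4)(7−6) = 6·2·3·1 = 36 ≡ 3, so v_5 = 3^{−1} = 4 (mod 11).
  v = [7, 7, 3, 1, 4].
Step 2: syndromes of r = [4, 10, 3, 6, 1] (all sums mod 11).
  S_0 = Σ v_i r_i = 7·4 + 7·10 + 3·3 + 1·6 + 4·1 = 117 ≡ 7.
  S_1 = Σ v_i α_i r_i = 7·1·4 + 7·5·10 + 3·4·3 + 1·6·6 + 4·7·1 = 478 ≡ 5.
  α_i^2 mod 11 = [1, 3, 5, 3, 5].
  S_2 = Σ v_i α_i^2 r_i = 7·1·4 + 7·3·10 + 3·5·3 + 1·3·6 + 4·5·1 = 321 ≡ 2.
  S = (7, 5, 2) ≠ 0, so r is not a codeword (an error is present).
Step 3: locate the error. For a single error e at position i, S_ℓ = v_i·e·α_i^ℓ, so α_err = S_1/S_0.
  S_0^{−1} = 7^{−1} = 8 (mod 11), so α_err = 5·8 = 40 ≡ 7 = α_5. Error position i = 5.
  Consistency check: S_2/S_1 = 2·9 = 18 ≡ 7 = α_err ✓ (single-error assumption holds).
Step 4: error magnitude e = S_0/v_5 = S_0·∏_{j≠5}(α_5 − α_j) = 7·3 = 21 ≡ 10 (mod 11).
Step 5: correct position 5: c_5 = r_5 − e = 1 − 10 ≡ 2 (mod 11). Hence c = [4, 10, 3, 6, 2].
  Check: interpolating c through the α_i gives m(x) = 8 + 7·x (degree < 2) with m(α_i) = c_i for every i, so c is indeed a codeword.


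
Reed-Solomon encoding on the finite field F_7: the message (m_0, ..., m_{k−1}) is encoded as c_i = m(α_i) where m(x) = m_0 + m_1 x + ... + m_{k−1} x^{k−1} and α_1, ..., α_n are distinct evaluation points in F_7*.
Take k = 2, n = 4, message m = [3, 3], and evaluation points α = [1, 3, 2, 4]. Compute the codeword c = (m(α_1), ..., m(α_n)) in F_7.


c = [6, 5, 2, 1]

Message polynomial: m(x) = 3 + 3·x (mod 7).
For each evaluation point α_i, compute m(α_i) mod 7:
  α_1 = 1: Horner steps 3 → 6, so m(1) = 6.
  α_2 = 3: Horner steps 3 → 5, so m(3) = 5.
  α_3 = 2: Horner steps 3 → 2, so m(2) = 2.
  α_4 = 4: Horner steps 3 → 1, so m(4) = 1.
Codeword c = [6, 5, 2, 1] ∈ F_7^4.


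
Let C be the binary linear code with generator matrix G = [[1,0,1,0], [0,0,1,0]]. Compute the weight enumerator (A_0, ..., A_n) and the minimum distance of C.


Weight distribution: A_0 = 1, A_1 = 2, A_2 = 1. Minimum distance d = 1.

Enumerate all 2^2 = 4 messages m ∈ F_2^2.
For each, compute codeword c = mG in F_2^4, then tally its weight.
  m = 00 → c = 0000, weight = 0.
  m = 10 → c = 1010, weight = 2.
  m = 01 → c = 0010, weight = 1.
  m = 11 → c = 1000, weight = 1.
Tally weights:
  weight 0: 1 codewords.
  weight 1: 2 codewords.
  weight 2: 1 codewords.
Minimum distance d = smallest w > 0 with A_w > 0 = 1.
Sanity: Σ A_w = 4 = 2^2 = 4 ✓.


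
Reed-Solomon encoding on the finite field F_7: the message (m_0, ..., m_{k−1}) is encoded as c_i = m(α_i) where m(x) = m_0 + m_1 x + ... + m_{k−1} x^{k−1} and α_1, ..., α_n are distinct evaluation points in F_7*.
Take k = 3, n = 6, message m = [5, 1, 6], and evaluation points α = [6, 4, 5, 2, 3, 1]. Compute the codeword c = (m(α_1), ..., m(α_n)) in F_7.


c = [3, 0, 6, 3, 6, 5]

Message polynomial: m(x) = 5 + 1·x + 6·x^2 (mod 7).
For each evaluation point α_i, compute m(α_i) mod 7:
  α_1 = 6: Horner steps 6 → 2 → 3, so m(6) = 3.
  α_2 = 4: Horner steps 6 → 4 → 0, so m(4) = 0.
  α_3 = 5: Horner steps 6 → 3 → 6, so m(5) = 6.
  α_4 = 2: Horner steps 6 → 6 → 3, so m(2) = 3.
  α_5 = 3: Horner steps 6 → 5 → 6, so m(3) = 6.
  α_6 = 1: Horner steps 6 → 0 → 5, so m(1) = 5.
Codeword c = [3, 0, 6, 3, 6, 5] ∈ F_7^6.


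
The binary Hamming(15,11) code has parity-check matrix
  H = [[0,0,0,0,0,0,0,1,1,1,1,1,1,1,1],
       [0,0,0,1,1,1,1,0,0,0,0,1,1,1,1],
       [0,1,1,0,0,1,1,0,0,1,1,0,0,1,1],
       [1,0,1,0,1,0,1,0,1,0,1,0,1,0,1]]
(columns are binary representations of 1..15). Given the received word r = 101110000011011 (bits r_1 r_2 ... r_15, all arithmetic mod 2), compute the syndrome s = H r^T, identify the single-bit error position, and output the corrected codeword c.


s = (0, 1, 0, 1)^T, error position = 5, corrected codeword c = 101100000011011

Compute s = H r^T mod 2 one row at a time:
  s_1 = 0 + 0 + 0 + 1 + 1 + 0 + 1 + 1 = 4 ≡ 0 (mod 2).
  s_2 = 1 + 1 + 0 + 0 + 1 + 0 + 1 + 1 = 5 ≡ 1 (mod 2).
  s_3 = 0 + 1 + 0 + 0 + 0 + 1 + 1 + 1 = 4 ≡ 0 (mod 2).
  s_4 = 1 + 1 + 1 + 0 + 0 + 1 + 0 + 1 = 5 ≡ 1 (mod 2).
s = (0, 1, 0, 1)^T — this equals column 5 of H (binary 0101), so error is at position 5.
Correct: flip bit 5 of r = 101110000011011 to get c = 101100000011011.


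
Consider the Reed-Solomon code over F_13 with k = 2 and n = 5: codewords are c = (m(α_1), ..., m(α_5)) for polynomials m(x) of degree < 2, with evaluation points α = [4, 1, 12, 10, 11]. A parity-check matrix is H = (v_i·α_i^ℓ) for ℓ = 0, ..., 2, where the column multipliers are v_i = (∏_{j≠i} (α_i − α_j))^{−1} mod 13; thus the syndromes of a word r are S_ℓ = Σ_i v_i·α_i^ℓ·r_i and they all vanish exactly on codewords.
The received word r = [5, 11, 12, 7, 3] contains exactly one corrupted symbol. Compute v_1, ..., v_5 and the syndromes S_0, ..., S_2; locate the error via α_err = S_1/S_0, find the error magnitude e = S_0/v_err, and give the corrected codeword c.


S = (12, 12, 12), error at position 2, error magnitude e = 7, c = [5, 4, 12, 7, 3].

Step 1: column multipliers v_i = (∏_{j≠i}(α_i − α_j))^{−1} mod 13.
  i = 1 (α = 4): (4−1)(4−12)(4−10)(4−11) = 3·(−8)·(−6)·(−7) = −1008 ≡ 6, so v_1 = 6^{−1} = 11 (mod 13).
  i = 2 (α = 1): (1−4)(1−12)(1−10)(1−11) = (−3)·(−11)·(−9)·(−10) = 2970 ≡ 6, so v_2 = 6^{−1} = 11 (mod 13).
  i = 3 (α = 12): (12−4)(12−1)(12−10)(12−11) = 8·11·2·1 = 176 ≡ 7, so v_3 = 7^{−1} = 2 (mod 13).
  i = 4 (α = 10): (10−4)(10−1)(10−12)(10−11) = 6·9·(−2)·(−1) = 108 ≡ 4, so v_4 = 4^{−1} = 10 (mod 13).
  i = 5 (α = 11): (11−4)(11−1)(11−12)(11−10) = 7·10·(−1)·1 = −70 ≡ 8, so v_5 = 8^{−1} = 5 (mod 13).
  v = [11, 11, 2, 10, 5].
Step 2: syndromes of r = [5, 11, 12, 7, 3] (all sums mod 13).
  S_0 = Σ v_i r_i = 11·5 + 11·11 + 2·12 + 10·7 + 5·3 = 285 ≡ 12.
  S_1 = Σ v_i α_i r_i = 11·4·5 + 11·1·11 + 2·12·12 + 10·10·7 + 5·11·3 = 1494 ≡ 12.
  α_i^2 mod 13 = [3, 1, 1, 9, 4].
  S_2 = Σ v_i α_i^2 r_i = 11·3·5 + 11·1·11 + 2·1·12 + 10·9·7 + 5·4·3 = 1000 ≡ 12.
  S = (12, 12, 12) ≠ 0, so r is not a codeword (an error is present).
Step 3: locate the error. For a single error e at position i, S_ℓ = v_i·e·α_i^ℓ, so α_err = S_1/S_0.
  S_0^{−1} = 12^{−1} = 12 (mod 13), so α_err = 12·12 = 144 ≡ 1 = α_2. Error position i = 2.
  Consistency check: S_2/S_1 = 12·12 = 144 ≡ 1 = α_err ✓ (single-error assumption holds).
Step 4: error magnitude e = S_0/v_2 = S_0·∏_{j≠2}(α_2 − α_j) = 12·6 = 72 ≡ 7 (mod 13).
Step 5: correct position 2: c_2 = r_2 − e = 11 − 7 ≡ 4 (mod 13). Hence c = [5, 4, 12, 7, 3].
  Check: interpolating c through the α_i gives m(x) = 8 + 9·x (degree < 2) with m(α_i) = c_i for every i, so c is indeed a codeword.


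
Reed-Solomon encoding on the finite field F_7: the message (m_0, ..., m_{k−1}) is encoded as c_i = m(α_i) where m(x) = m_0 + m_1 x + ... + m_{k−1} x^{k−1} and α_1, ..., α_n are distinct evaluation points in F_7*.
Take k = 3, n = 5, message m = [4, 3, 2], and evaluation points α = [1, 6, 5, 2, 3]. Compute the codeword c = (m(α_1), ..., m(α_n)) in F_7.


c = [2, 3, 6, 4, 3]

Message polynomial: m(x) = 4 + 3·x + 2·x^2 (mod 7).
For each evaluation point α_i, compute m(α_i) mod 7:
  α_1 = 1: Horner steps 2 → 5 → 2, so m(1) = 2.
  α_2 = 6: Horner steps 2 → 1 → 3, so m(6) = 3.
  α_3 = 5: Horner steps 2 → 6 → 6, so m(5) = 6.
  α_4 = 2: Horner steps 2 → 0 → 4, so m(2) = 4.
  α_5 = 3: Horner steps 2 → 2 → 3, so m(3) = 3.
Codeword c = [2, 3, 6, 4, 3] ∈ F_7^5.


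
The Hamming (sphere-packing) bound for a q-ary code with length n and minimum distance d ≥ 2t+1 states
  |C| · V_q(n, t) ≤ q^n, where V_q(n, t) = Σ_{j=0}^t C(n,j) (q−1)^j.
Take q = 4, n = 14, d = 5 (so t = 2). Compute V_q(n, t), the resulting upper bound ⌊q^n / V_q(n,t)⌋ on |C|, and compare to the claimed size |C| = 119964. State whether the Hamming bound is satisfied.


V_q(n, t) = 862, q^n = 268435456, Hamming bound = 311410, |C| = 119964 ≤ bound (satisfied).

Step 1: Compute V_q(n, t) = Σ_{j=0}^2 C(n, j) (q−1)^j.
  j = 0: C(14,0)·(3)^0 = 1·1 = 1.
  j = 1: C(14,1)·(3)^1 = 14·3 = 42.
  j = 2: C(14,2)·(3)^2 = 91·9 = 819.
  V_q(n, t) = 1 + 42 + 819 = 862.
Step 2: q^n = 4^14 = 268435456.
Step 3: Hamming bound ⌊q^n / V_q(n,t)⌋ = ⌊268435456/862⌋ = 311410.
Step 4: Compare |C| = 119964 to 311410: satisfied.
The claimed |C| lies below the Hamming bound.


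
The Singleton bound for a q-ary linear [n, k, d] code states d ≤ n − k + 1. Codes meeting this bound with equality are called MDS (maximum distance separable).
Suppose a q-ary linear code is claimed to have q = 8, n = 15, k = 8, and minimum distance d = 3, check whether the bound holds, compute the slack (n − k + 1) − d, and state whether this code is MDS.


Singleton RHS = n − k + 1 = 8, slack = 5, bound satisfied, not MDS.

Singleton bound: d ≤ n − k + 1.
Here n = 15, k = 8, so n − k + 1 = 8.
Given d = 3, check d ≤ 8: YES.
Slack = (n − k + 1) − d = 5.
The code is NOT MDS (slack = 5 > 0).
Description: the claimed parameters are [15, 8, 3]_8; such a code would be non-MDS.


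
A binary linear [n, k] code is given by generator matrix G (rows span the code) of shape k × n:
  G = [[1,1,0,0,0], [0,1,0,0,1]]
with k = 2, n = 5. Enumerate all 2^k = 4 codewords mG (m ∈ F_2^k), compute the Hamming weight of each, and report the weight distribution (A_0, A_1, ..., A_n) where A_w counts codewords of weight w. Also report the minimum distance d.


Weight distribution: A_0 = 1, A_2 = 3. Minimum distance d = 2.

Enumerate all 2^2 = 4 messages m ∈ F_2^2.
For each, compute codeword c = mG in F_2^5, then tally its weight.
  m = 00 → c = 00000, weight = 0.
  m = 10 → c = 11000, weight = 2.
  m = 01 → c = 01001, weight = 2.
  m = 11 → c = 10001, weight = 2.
Tally weights:
  weight 0: 1 codewords.
  weight 2: 3 codewords.
Minimum distance d = smallest w > 0 with A_w > 0 = 2.
Sanity: Σ A_w = 4 = 2^2 = 4 ✓.


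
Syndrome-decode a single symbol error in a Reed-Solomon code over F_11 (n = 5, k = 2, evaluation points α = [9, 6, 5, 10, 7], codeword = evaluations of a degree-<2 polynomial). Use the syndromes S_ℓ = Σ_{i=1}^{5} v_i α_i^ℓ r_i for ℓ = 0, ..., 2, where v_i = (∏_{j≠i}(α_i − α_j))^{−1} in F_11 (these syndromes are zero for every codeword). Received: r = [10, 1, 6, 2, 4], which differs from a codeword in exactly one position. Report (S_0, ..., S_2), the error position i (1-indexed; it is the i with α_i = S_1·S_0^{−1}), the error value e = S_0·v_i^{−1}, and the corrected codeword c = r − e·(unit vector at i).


S = (9, 1, 5), error at position 3, error magnitude e = 8, c = [10, 1, 9, 2, 4].

Step 1: column multipliers v_i = (∏_{j≠i}(α_i − α_j))^{−1} mod 11.
  i = 1 (α = 9): (9−6)(9−5)(9−10)(9−7) = 3·4·(−1)·2 = −24 ≡ 9, so v_1 = 9^{−1} = 5 (mod 11).
  i = 2 (α = 6): (6−9)(6−5)(6−10)(6−7) = (−3)·1·(−4)·(−1) = −12 ≡ 10, so v_2 = 10^{−1} = 10 (mod 11).
  i = 3 (α = 5): (5−9)(5−6)(5−10)(5−7) = (−4)·(−1)·(−5)·(−2) = 40 ≡ 7, so v_3 = 7^{−1} = 8 (mod 11).
  i = 4 (α = 10): (10−9)(10−6)(10−5)(10−7) = 1·4·5·3 = 60 ≡ 5, so v_4 = 5^{−1} = 9 (mod 11).
  i = 5 (α = 7): (7−9)(7−6)(7−5)(7−10) = (−2)·1·2·(−3) = 12 ≡ 1, so v_5 = 1^{−1} = 1 (mod 11).
  v = [5, 10, 8, 9, 1].
Step 2: syndromes of r = [10, 1, 6, 2, 4] (all sums mod 11).
  S_0 = Σ v_i r_i = 5·10 + 10·1 + 8·6 + 9·2 + 1·4 = 130 ≡ 9.
  S_1 = Σ v_i α_i r_i = 5·9·10 + 10·6·1 + 8·5·6 + 9·10·2 + 1·7·4 = 958 ≡ 1.
  α_i^2 mod 11 = [4, 3, 3, 1, 5].
  S_2 = Σ v_i α_i^2 r_i = 5·4·10 + 10·3·1 + 8·3·6 + 9·1·2 + 1·5·4 = 412 ≡ 5.
  S = (9, 1, 5) ≠ 0, so r is not a codeword (an error is present).
Step 3: locate the error. For a single error e at position i, S_ℓ = v_i·e·α_i^ℓ, so α_err = S_1/S_0.
  S_0^{−1} = 9^{−1} = 5 (mod 11), so α_err = 1·5 = 5 ≡ 5 = α_3. Error position i = 3.
  Consistency check: S_2/S_1 = 5·1 = 5 ≡ 5 = α_err ✓ (single-error assumption holds).
Step 4: error magnitude e = S_0/v_3 = S_0·∏_{j≠3}(α_3 − α_j) = 9·7 = 63 ≡ 8 (mod 11).
Step 5: correct position 3: c_3 = r_3 − e = 6 − 8 ≡ 9 (mod 11). Hence c = [10, 1, 9, 2, 4].
  Check: interpolating c through the α_i gives m(x) = 5 + 3·x (degree < 2) with m(α_i) = c_i for every i, so c is indeed a codeword.


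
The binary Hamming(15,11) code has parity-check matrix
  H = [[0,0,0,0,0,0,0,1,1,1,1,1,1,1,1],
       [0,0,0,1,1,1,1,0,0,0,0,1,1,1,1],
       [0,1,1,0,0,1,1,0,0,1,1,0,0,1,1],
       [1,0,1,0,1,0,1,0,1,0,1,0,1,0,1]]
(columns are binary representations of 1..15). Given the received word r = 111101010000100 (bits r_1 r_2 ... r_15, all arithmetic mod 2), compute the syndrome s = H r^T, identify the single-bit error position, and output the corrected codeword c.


s = (0, 1, 1, 1)^T, error position = 7, corrected codeword c = 111101110000100

Compute s = H r^T mod 2 one row at a time:
  s_1 = 1 + 0 + 0 + 0 + 0 + 1 + 0 + 0 = 2 ≡ 0 (mod 2).
  s_2 = 1 + 0 + 1 + 0 + 0 + 1 + 0 + 0 = 3 ≡ 1 (mod 2).
  s_3 = 1 + 1 + 1 + 0 + 0 + 0 + 0 + 0 = 3 ≡ 1 (mod 2).
  s_4 = 1 + 1 + 0 + 0 + 0 + 0 + 1 + 0 = 3 ≡ 1 (mod 2).
s = (0, 1, 1, 1)^T — this equals column 7 of H (binary 0111), so error is at position 7.
Correct: flip bit 7 of r = 111101010000100 to get c = 111101110000100.


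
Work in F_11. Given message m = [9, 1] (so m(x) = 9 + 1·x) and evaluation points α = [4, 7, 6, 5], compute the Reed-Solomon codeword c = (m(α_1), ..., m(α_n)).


c = [2, 5, 4, 3]

Message polynomial: m(x) = 9 + 1·x (mod 11).
For each evaluation point α_i, compute m(α_i) mod 11:
  α_1 = 4: Horner steps 1 → 2, so m(4) = 2.
  α_2 = 7: Horner steps 1 → 5, so m(7) = 5.
  α_3 = 6: Horner steps 1 → 4, so m(6) = 4.
  α_4 = 5: Horner steps 1 → 3, so m(5) = 3.
Codeword c = [2, 5, 4, 3] ∈ F_11^4.


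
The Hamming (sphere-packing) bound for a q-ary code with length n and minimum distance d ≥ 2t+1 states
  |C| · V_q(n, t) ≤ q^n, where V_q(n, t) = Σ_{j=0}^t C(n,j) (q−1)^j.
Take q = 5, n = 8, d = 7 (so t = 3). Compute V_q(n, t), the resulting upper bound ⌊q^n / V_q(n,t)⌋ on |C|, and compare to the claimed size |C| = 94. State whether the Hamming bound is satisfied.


V_q(n, t) = 4065, q^n = 390625, Hamming bound = 96, |C| = 94 ≤ bound (satisfied).

Step 1: Compute V_q(n, t) = Σ_{j=0}^3 C(n, j) (q−1)^j.
  j = 0: C(8,0)·(4)^0 = 1·1 = 1.
  j = 1: C(8,1)·(4)^1 = 8·4 = 32.
  j = 2: C(8,2)·(4)^2 = 28·16 = 448.
  j = 3: C(8,3)·(4)^3 = 56·64 = 3584.
  V_q(n, t) = 1 + 32 + 448 + 3584 = 4065.
Step 2: q^n = 5^8 = 390625.
Step 3: Hamming bound ⌊q^n / V_q(n,t)⌋ = ⌊390625/4065⌋ = 96.
Step 4: Compare |C| = 94 to 96: satisfied.
The claimed |C| lies below the Hamming bound.


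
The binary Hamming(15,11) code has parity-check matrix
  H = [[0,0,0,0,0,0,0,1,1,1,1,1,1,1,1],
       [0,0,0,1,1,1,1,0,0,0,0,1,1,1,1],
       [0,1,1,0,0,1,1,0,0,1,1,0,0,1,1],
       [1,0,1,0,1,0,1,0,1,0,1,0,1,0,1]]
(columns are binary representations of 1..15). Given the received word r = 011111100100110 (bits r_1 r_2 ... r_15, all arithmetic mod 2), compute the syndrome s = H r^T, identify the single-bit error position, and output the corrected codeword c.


s = (1, 0, 0, 0)^T, error position = 8, corrected codeword c = 011111110100110

Compute s = H r^T mod 2 one row at a time:
  s_1 = 0 + 0 + 1 + 0 + 0 + 1 + 1 + 0 = 3 ≡ 1 (mod 2).
  s_2 = 1 + 1 + 1 + 1 + 0 + 1 + 1 + 0 = 6 ≡ 0 (mod 2).
  s_3 = 1 + 1 + 1 + 1 + 1 + 0 + 1 + 0 = 6 ≡ 0 (mod 2).
  s_4 = 0 + 1 + 1 + 1 + 0 + 0 + 1 + 0 = 4 ≡ 0 (mod 2).
s = (1, 0, 0, 0)^T — this equals column 8 of H (binary 1000), so error is at position 8.
Correct: flip bit 8 of r = 011111100100110 to get c = 011111110100110.


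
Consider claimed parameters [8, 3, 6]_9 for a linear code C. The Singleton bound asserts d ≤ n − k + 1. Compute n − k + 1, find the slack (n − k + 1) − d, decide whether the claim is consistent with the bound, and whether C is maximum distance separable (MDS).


Singleton RHS = n − k + 1 = 6, slack = 0, bound satisfied, MDS.

Singleton bound: d ≤ n − k + 1.
Here n = 8, k = 3, so n − k + 1 = 6.
Given d = 6, check d ≤ 6: YES.
Slack = (n − k + 1) − d = 0.
The code is MDS (slack = 0).
Description: the claimed parameters are [8, 3, 6]_9; such a code would be MDS (meets Singleton bound).


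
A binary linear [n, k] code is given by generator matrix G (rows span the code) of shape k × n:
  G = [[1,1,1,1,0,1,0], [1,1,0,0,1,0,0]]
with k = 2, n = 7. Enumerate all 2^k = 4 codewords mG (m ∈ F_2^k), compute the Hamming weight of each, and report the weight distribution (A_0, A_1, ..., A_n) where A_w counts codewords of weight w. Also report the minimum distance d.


Weight distribution: A_0 = 1, A_3 = 1, A_4 = 1, A_5 = 1. Minimum distance d = 3.

Enumerate all 2^2 = 4 messages m ∈ F_2^2.
For each, compute codeword c = mG in F_2^7, then tally its weight.
  m = 00 → c = 0000000, weight = 0.
  m = 10 → c = 1111010, weight = 5.
  m = 01 → c = 1100100, weight = 3.
  m = 11 → c = 0011110, weight = 4.
Tally weights:
  weight 0: 1 codewords.
  weight 3: 1 codewords.
  weight 4: 1 codewords.
  weight 5: 1 codewords.
Minimum distance d = smallest w > 0 with A_w > 0 = 3.
Sanity: Σ A_w = 4 = 2^2 = 4 ✓.


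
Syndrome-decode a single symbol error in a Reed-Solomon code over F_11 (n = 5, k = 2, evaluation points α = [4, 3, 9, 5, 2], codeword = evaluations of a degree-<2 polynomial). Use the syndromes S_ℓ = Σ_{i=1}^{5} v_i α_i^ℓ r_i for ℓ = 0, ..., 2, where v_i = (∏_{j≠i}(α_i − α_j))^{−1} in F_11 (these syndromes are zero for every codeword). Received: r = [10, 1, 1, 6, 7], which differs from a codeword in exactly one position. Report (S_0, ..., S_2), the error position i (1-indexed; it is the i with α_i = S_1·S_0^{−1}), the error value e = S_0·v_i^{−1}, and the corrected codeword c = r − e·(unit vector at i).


S = (2, 6, 7), error at position 2, error magnitude e = 9, c = [10, 3, 1, 6, 7].

Step 1: column multipliers v_i = (∏_{j≠i}(α_i − α_j))^{−1} mod 11.
  i = 1 (α = 4): (4−3)(4−9)(4−5)(4−2) = 1·(−5)·(−1)·2 = 10 ≡ 10, so v_1 = 10^{−1} = 10 (mod 11).
  i = 2 (α = 3): (3−4)(3−9)(3−5)(3−2) = (−1)·(−6)·(−2)·1 = −12 ≡ 10, so v_2 = 10^{−1} = 10 (mod 11).
  i = 3 (α = 9): (9−4)(9−3)(9−5)(9−2) = 5·6·4·7 = 840 ≡ 4, so v_3 = 4^{−1} = 3 (mod 11).
  i = 4 (α = 5): (5−4)(5−3)(5−9)(5−2) = 1·2·(−4)·3 = −24 ≡ 9, so v_4 = 9^{−1} = 5 (mod 11).
  i = 5 (α = 2): (2−4)(2−3)(2−9)(2−5) = (−2)·(−1)·(−7)·(−3) = 42 ≡ 9, so v_5 = 9^{−1} = 5 (mod 11).
  v = [10, 10, 3, 5, 5].
Step 2: syndromes of r = [10, 1, 1, 6, 7] (all sums mod 11).
  S_0 = Σ v_i r_i = 10·10 + 10·1 + 3·1 + 5·6 + 5·7 = 178 ≡ 2.
  S_1 = Σ v_i α_i r_i = 10·4·10 + 10·3·1 + 3·9·1 + 5·5·6 + 5·2·7 = 677 ≡ 6.
  α_i^2 mod 11 = [5, 9, 4, 3, 4].
  S_2 = Σ v_i α_i^2 r_i = 10·5·10 + 10·9·1 + 3·4·1 + 5·3·6 + 5·4·7 = 832 ≡ 7.
  S = (2, 6, 7) ≠ 0, so r is not a codeword (an error is present).
Step 3: locate the error. For a single error e at position i, S_ℓ = v_i·e·α_i^ℓ, so α_err = S_1/S_0.
  S_0^{−1} = 2^{−1} = 6 (mod 11), so α_err = 6·6 = 36 ≡ 3 = α_2. Error position i = 2.
  Consistency check: S_2/S_1 = 7·2 = 14 ≡ 3 = α_err ✓ (single-error assumption holds).
Step 4: error magnitude e = S_0/v_2 = S_0·∏_{j≠2}(α_2 − α_j) = 2·10 = 20 ≡ 9 (mod 11).
Step 5: correct position 2: c_2 = r_2 − e = 1 − 9 ≡ 3 (mod 11). Hence c = [10, 3, 1, 6, 7].
  Check: interpolating c through the α_i gives m(x) = 4 + 7·x (degree < 2) with m(α_i) = c_i for every i, so c is indeed a codeword.


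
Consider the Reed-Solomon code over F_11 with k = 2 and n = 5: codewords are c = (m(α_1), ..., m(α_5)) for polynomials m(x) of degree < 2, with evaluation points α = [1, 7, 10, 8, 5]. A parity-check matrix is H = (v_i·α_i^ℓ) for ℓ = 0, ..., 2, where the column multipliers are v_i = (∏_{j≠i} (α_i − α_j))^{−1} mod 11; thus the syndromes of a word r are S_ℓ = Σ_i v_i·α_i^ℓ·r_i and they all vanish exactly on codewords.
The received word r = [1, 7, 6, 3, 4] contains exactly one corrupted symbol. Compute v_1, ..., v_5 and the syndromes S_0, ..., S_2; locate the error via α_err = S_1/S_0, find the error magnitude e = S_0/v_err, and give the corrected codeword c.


S = (5, 5, 5), error at position 1, error magnitude e = 3, c = [9, 7, 6, 3, 4].

Step 1: column multipliers v_i = (∏_{j≠i}(α_i − α_j))^{−1} mod 11.
  i = 1 (α = 1): (1−7)(1−10)(1−8)(1−5) = (−6)·(−9)·(−7)·(−4) = 1512 ≡ 5, so v_1 = 5^{−1} = 9 (mod 11).
  i = 2 (α = 7): (7−1)(7−10)(7−8)(7−5) = 6·(−3)·(−1)·2 = 36 ≡ 3, so v_2 = 3^{−1} = 4 (mod 11).
  i = 3 (α = 10): (10−1)(10−7)(10−8)(10−5) = 9·3·2·5 = 270 ≡ 6, so v_3 = 6^{−1} = 2 (mod 11).
  i = 4 (α = 8): (8−1)(8−7)(8−10)(8−5) = 7·1·(−2)·3 = −42 ≡ 2, so v_4 = 2^{−1} = 6 (mod 11).
  i = 5 (α = 5): (5−1)(5−7)(5−10)(5−8) = 4·(−2)·(−5)·(−3) = −120 ≡ 1, so v_5 = 1^{−1} = 1 (mod 11).
  v = [9, 4, 2, 6, 1].
Step 2: syndromes of r = [1, 7, 6, 3, 4] (all sums mod 11).
  S_0 = Σ v_i r_i = 9·1 + 4·7 + 2·6 + 6·3 + 1·4 = 71 ≡ 5.
  S_1 = Σ v_i α_i r_i = 9·1·1 + 4·7·7 + 2·10·6 + 6·8·3 + 1·5·4 = 489 ≡ 5.
  α_i^2 mod 11 = [1, 5, 1, 9, 3].
  S_2 = Σ v_i α_i^2 r_i = 9·1·1 + 4·5·7 + 2·1·6 + 6·9·3 + 1·3·4 = 335 ≡ 5.
  S = (5, 5, 5) ≠ 0, so r is not a codeword (an error is present).
Step 3: locate the error. For a single error e at position i, S_ℓ = v_i·e·α_i^ℓ, so α_err = S_1/S_0.
  S_0^{−1} = 5^{−1} = 9 (mod 11), so α_err = 5·9 = 45 ≡ 1 = α_1. Error position i = 1.
  Consistency check: S_2/S_1 = 5·9 = 45 ≡ 1 = α_err ✓ (single-error assumption holds).
Step 4: error magnitude e = S_0/v_1 = S_0·∏_{j≠1}(α_1 − α_j) = 5·5 = 25 ≡ 3 (mod 11).
Step 5: correct position 1: c_1 = r_1 − e = 1 − 3 ≡ 9 (mod 11). Hence c = [9, 7, 6, 3, 4].
  Check: interpolating c through the α_i gives m(x) = 2 + 7·x (degree < 2) with m(α_i) = c_i for every i, so c is indeed a codeword.


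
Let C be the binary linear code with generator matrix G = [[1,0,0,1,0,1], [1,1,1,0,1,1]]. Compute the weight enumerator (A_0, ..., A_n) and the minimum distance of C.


Weight distribution: A_0 = 1, A_3 = 1, A_4 = 1, A_5 = 1. Minimum distance d = 3.

Enumerate all 2^2 = 4 messages m ∈ F_2^2.
For each, compute codeword c = mG in F_2^6, then tally its weight.
  m = 00 → c = 000000, weight = 0.
  m = 10 → c = 100101, weight = 3.
  m = 01 → c = 111011, weight = 5.
  m = 11 → c = 011110, weight = 4.
Tally weights:
  weight 0: 1 codewords.
  weight 3: 1 codewords.
  weight 4: 1 codewords.
  weight 5: 1 codewords.
Minimum distance d = smallest w > 0 with A_w > 0 = 3.
Sanity: Σ A_w = 4 = 2^2 = 4 ✓.


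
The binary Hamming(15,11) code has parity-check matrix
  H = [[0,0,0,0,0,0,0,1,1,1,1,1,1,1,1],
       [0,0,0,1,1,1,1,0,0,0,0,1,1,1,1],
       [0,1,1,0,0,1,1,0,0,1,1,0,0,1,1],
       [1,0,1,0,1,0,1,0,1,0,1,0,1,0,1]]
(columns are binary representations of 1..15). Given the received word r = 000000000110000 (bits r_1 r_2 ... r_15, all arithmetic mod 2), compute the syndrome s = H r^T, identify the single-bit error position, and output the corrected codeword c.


s = (0, 0, 0, 1)^T, error position = 1, corrected codeword c = 100000000110000

Compute s = H r^T mod 2 one row at a time:
  s_1 = 0 + 0 + 1 + 1 + 0 + 0 + 0 + 0 = 2 ≡ 0 (mod 2).
  s_2 = 0 + 0 + 0 + 0 + 0 + 0 + 0 + 0 = 0 ≡ 0 (mod 2).
  s_3 = 0 + 0 + 0 + 0 + 1 + 1 + 0 + 0 = 2 ≡ 0 (mod 2).
  s_4 = 0 + 0 + 0 + 0 + 0 + 1 + 0 + 0 = 1 ≡ 1 (mod 2).
s = (0, 0, 0, 1)^T — this equals column 1 of H (binary 0001), so error is at position 1.
Correct: flip bit 1 of r = 000000000110000 to get c = 100000000110000.


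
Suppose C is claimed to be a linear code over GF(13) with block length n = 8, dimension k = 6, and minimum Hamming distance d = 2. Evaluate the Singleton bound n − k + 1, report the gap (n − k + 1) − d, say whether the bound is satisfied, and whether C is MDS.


Singleton RHS = n − k + 1 = 3, slack = 1, bound satisfied, not MDS.

Singleton bound: d ≤ n − k + 1.
Here n = 8, k = 6, so n − k + 1 = 3.
Given d = 2, check d ≤ 3: YES.
Slack = (n − k + 1) − d = 1.
The code is NOT MDS (slack = 1 > 0).
Description: the claimed parameters are [8, 6, 2]_13; such a code would be non-MDS.


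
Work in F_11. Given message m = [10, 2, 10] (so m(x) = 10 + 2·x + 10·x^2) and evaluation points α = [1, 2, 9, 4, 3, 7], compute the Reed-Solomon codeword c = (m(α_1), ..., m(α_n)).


c = [0, 10, 2, 2, 7, 8]

Message polynomial: m(x) = 10 + 2·x + 10·x^2 (mod 11).
For each evaluation point α_i, compute m(α_i) mod 11:
  α_1 = 1: Horner steps 10 → 1 → 0, so m(1) = 0.
  α_2 = 2: Horner steps 10 → 0 → 10, so m(2) = 10.
  α_3 = 9: Horner steps 10 → 4 → 2, so m(9) = 2.
  α_4 = 4: Horner steps 10 → 9 → 2, so m(4) = 2.
  α_5 = 3: Horner steps 10 → 10 → 7, so m(3) = 7.
  α_6 = 7: Horner steps 10 → 6 → 8, so m(7) = 8.
Codeword c = [0, 10, 2, 2, 7, 8] ∈ F_11^6.


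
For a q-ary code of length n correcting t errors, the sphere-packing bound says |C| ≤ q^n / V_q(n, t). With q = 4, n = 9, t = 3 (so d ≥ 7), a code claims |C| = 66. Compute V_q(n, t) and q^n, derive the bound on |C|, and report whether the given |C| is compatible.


V_q(n, t) = 2620, q^n = 262144, Hamming bound = 100, |C| = 66 ≤ bound (satisfied).

Step 1: Compute V_q(n, t) = Σ_{j=0}^3 C(n, j) (q−1)^j.
  j = 0: C(9,0)·(3)^0 = 1·1 = 1.
  j = 1: C(9,1)·(3)^1 = 9·3 = 27.
  j = 2: C(9,2)·(3)^2 = 36·9 = 324.
  j = 3: C(9,3)·(3)^3 = 84·27 = 2268.
  V_q(n, t) = 1 + 27 + 324 + 2268 = 2620.
Step 2: q^n = 4^9 = 262144.
Step 3: Hamming bound ⌊q^n / V_q(n,t)⌋ = ⌊262144/2620⌋ = 100.
Step 4: Compare |C| = 66 to 100: satisfied.
The claimed |C| lies below the Hamming bound.


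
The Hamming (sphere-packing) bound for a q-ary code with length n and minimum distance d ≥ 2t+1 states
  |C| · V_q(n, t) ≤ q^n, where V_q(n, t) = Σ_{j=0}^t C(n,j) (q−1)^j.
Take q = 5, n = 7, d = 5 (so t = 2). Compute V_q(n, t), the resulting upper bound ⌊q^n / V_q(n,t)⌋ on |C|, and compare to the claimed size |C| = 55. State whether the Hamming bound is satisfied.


V_q(n, t) = 365, q^n = 78125, Hamming bound = 214, |C| = 55 ≤ bound (satisfied).

Step 1: Compute V_q(n, t) = Σ_{j=0}^2 C(n, j) (q−1)^j.
  j = 0: C(7,0)·(4)^0 = 1·1 = 1.
  j = 1: C(7,1)·(4)^1 = 7·4 = 28.
  j = 2: C(7,2)·(4)^2 = 21·16 = 336.
  V_q(n, t) = 1 + 28 + 336 = 365.
Step 2: q^n = 5^7 = 78125.
Step 3: Hamming bound ⌊q^n / V_q(n,t)⌋ = ⌊78125/365⌋ = 214.
Step 4: Compare |C| = 55 to 214: satisfied.
The claimed |C| lies below the Hamming bound.
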